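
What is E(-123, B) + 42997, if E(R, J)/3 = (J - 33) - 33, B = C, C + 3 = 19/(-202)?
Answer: 8643523/202 ≈ 42790.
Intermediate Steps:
C = -625/202 (C = -3 + 19/(-202) = -3 + 19*(-1/202) = -3 - 19/202 = -625/202 ≈ -3.0941)
B = -625/202 ≈ -3.0941
E(R, J) = -198 + 3*J (E(R, J) = 3*((J - 33) - 33) = 3*((-33 + J) - 33) = 3*(-66 + J) = -198 + 3*J)
E(-123, B) + 42997 = (-198 + 3*(-625/202)) + 42997 = (-198 - 1875/202) + 42997 = -41871/202 + 42997 = 8643523/202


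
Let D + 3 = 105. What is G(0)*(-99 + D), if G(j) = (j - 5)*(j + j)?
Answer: 0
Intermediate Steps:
D = 102 (D = -3 + 105 = 102)
G(j) = 2*j*(-5 + j) (G(j) = (-5 + j)*(2*j) = 2*j*(-5 + j))
G(0)*(-99 + D) = (2*0*(-5 + 0))*(-99 + 102) = (2*0*(-5))*3 = 0*3 = 0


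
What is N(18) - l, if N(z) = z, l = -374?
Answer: 392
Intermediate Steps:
N(18) - l = 18 - 1*(-374) = 18 + 374 = 392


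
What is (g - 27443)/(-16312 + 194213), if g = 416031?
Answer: 388588/177901 ≈ 2.1843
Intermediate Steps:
(g - 27443)/(-16312 + 194213) = (416031 - 27443)/(-16312 + 194213) = 388588/177901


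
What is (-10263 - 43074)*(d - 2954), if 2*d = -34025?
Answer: 2129906421/2 ≈ 1.0650e+9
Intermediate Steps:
d = -34025/2 (d = (1/2)*(-34025) = -34025/2 ≈ -17013.)
(-10263 - 43074)*(d - 2954) = (-10263 - 43074)*(-34025/2 - 2954) = -53337*(-39933/2) = 2129906421/2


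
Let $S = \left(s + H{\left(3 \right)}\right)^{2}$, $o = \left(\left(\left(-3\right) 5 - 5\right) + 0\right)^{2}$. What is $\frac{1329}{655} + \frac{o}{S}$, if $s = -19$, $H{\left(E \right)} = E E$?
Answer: $\frac{3949}{655} \approx 6.029$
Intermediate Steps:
$H{\left(E \right)} = E^{2}$
$o = 400$ ($o = \left(\left(-15 - 5\right) + 0\right)^{2} = \left(-20 + 0\right)^{2} = \left(-20\right)^{2} = 400$)
$S = 100$ ($S = \left(-19 + 3^{2}\right)^{2} = \left(-19 + 9\right)^{2} = \left(-10\right)^{2} = 100$)
$\frac{1329}{655} + \frac{o}{S} = \frac{1329}{655} + \frac{400}{100} = 1329 \cdot \frac{1}{655} + 400 \cdot \frac{1}{100} = \frac{1329}{655} + 4 = \frac{3949}{655}$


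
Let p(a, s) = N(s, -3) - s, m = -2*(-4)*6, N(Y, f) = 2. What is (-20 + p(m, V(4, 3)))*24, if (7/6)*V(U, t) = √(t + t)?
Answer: -432 - 144*√6/7 ≈ -482.39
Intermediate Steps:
m = 48 (m = 8*6 = 48)
V(U, t) = 6*√2*√t/7 (V(U, t) = 6*√(t + t)/7 = 6*√(2*t)/7 = 6*(√2*√t)/7 = 6*√2*√t/7)
p(a, s) = 2 - s
(-20 + p(m, V(4, 3)))*24 = (-20 + (2 - 6*√2*√3/7))*24 = (-20 + (2 - 6*√6/7))*24 = (-18 - 6*√6/7)*24 = -432 - 144*√6/7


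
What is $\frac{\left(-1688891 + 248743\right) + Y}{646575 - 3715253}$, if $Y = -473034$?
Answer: $\frac{956591}{1534339} \approx 0.62346$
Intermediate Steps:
$\frac{\left(-1688891 + 248743\right) + Y}{646575 - 3715253} = \frac{\left(-1688891 + 248743\right) - 473034}{646575 - 3715253} = \frac{-1440148 - 473034}{-3068678} = \left(-1913182\right) \left(- \frac{1}{3068678}\right) = \frac{956591}{1534339}$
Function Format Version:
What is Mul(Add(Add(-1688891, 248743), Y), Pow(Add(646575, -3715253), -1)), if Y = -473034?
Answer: Rational(956591, 1534339) ≈ 0.62346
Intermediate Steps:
Mul(Add(Add(-1688891, 248743), Y), Pow(Add(646575, -3715253), -1)) = Mul(Add(Add(-1688891, 248743), -473034), Pow(Add(646575, -3715253), -1)) = Mul(Add(-1440148, -473034), Pow(-3068678, -1)) = Mul(-1913182, Rational(-1, 3068678)) = Rational(956591, 1534339)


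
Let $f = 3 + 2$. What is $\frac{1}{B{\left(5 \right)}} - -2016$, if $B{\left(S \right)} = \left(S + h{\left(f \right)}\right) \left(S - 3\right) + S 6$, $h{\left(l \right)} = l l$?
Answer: $\frac{181441}{90} \approx 2016.0$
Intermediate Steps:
$f = 5$
$h{\left(l \right)} = l^{2}$
$B{\left(S \right)} = 6 S + \left(-3 + S\right) \left(25 + S\right)$ ($B{\left(S \right)} = \left(S + 5^{2}\right) \left(S - 3\right) + S 6 = \left(S + 25\right) \left(-3 + S\right) + 6 S = \left(25 + S\right) \left(-3 + S\right) + 6 S = \left(-3 + S\right) \left(25 + S\right) + 6 S = 6 S + \left(-3 + S\right) \left(25 + S\right)$)
$\frac{1}{B{\left(5 \right)}} - -2016 = \frac{1}{-75 + 5^{2} + 28 \cdot 5} - -2016 = \frac{1}{-75 + 25 + 140} + 2016 = \frac{1}{90} + 2016 = \frac{181441}{90}$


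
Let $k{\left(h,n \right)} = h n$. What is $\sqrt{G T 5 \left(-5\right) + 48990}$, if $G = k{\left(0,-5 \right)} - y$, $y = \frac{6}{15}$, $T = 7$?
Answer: $2 \sqrt{12265} \approx 221.49$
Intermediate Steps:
$y = \frac{2}{5}$ ($y = 6 \cdot \frac{1}{15} = \frac{2}{5} \approx 0.4$)
$G = - \frac{2}{5}$ ($G = 0 \left(-5\right) - \frac{2}{5} = 0 - \frac{2}{5} = - \frac{2}{5} \approx -0.4$)
$\sqrt{G T 5 \left(-5\right) + 48990} = \sqrt{\left(- \frac{2}{5}\right) 7 \cdot 5 \left(-5\right) + 48990} = \sqrt{\left(- \frac{14}{5}\right) \left(-25\right) + 48990} = \sqrt{70 + 48990} = \sqrt{49060} = 2 \sqrt{12265}$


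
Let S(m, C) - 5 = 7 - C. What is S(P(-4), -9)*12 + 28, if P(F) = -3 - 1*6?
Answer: 280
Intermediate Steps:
P(F) = -9 (P(F) = -3 - 6 = -9)
S(m, C) = 12 - C (S(m, C) = 5 + (7 - C) = 12 - C)
S(P(-4), -9)*12 + 28 = (12 - 1*(-9))*12 + 28 = (12 + 9)*12 + 28 = 21*12 + 28 = 252 + 28 = 280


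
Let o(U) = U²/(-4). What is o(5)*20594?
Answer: -257425/2 ≈ -1.2871e+5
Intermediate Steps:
o(U) = -U²/4 (o(U) = U²*(-¼) = -U²/4)
o(5)*20594 = -¼*5²*20594 = -¼*25*20594 = -25/4*20594 = -257425/2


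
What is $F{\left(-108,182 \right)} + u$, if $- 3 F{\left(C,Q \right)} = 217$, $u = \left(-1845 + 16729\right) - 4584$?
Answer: $\frac{30683}{3} \approx 10228.0$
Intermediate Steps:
$u = 10300$ ($u = 14884 - 4584 = 10300$)
$F{\left(C,Q \right)} = - \frac{217}{3}$ ($F{\left(C,Q \right)} = \left(- \frac{1}{3}\right) 217 = - \frac{217}{3}$)
$F{\left(-108,182 \right)} + u = - \frac{217}{3} + 10300 = \frac{30683}{3}$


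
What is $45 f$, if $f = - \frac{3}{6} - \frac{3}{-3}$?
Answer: $\frac{45}{2} \approx 22.5$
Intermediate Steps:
$f = \frac{1}{2}$ ($f = \left(-3\right) \frac{1}{6} - -1 = - \frac{1}{2} + 1 = \frac{1}{2} \approx 0.5$)
$45 f = 45 \cdot \frac{1}{2} = \frac{45}{2}$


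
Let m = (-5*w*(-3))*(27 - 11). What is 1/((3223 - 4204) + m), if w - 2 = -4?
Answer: -1/1461 ≈ -0.00068446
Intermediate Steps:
w = -2 (w = 2 - 4 = -2)
m = -480 (m = (-5*(-2)*(-3))*(27 - 11) = (10*(-3))*16 = -30*16 = -480)
1/((3223 - 4204) + m) = 1/((3223 - 4204) - 480) = 1/(-981 - 480) = 1/(-1461) = -1/1461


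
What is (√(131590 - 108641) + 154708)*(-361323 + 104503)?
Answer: -39732108560 - 256820*√22949 ≈ -3.9771e+10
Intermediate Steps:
(√(131590 - 108641) + 154708)*(-361323 + 104503) = (√22949 + 154708)*(-256820) = (154708 + √22949)*(-256820) = -39732108560 - 256820*√22949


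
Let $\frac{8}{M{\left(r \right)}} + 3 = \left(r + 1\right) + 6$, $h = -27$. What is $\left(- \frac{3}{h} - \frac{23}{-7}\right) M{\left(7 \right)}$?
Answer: $\frac{1712}{693} \approx 2.4704$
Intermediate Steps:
$M{\left(r \right)} = \frac{8}{4 + r}$ ($M{\left(r \right)} = \frac{8}{-3 + \left(\left(r + 1\right) + 6\right)} = \frac{8}{-3 + \left(\left(1 + r\right) + 6\right)} = \frac{8}{-3 + \left(7 + r\right)} = \frac{8}{4 + r}$)
$\left(- \frac{3}{h} - \frac{23}{-7}\right) M{\left(7 \right)} = \left(- \frac{3}{-27} - \frac{23}{-7}\right) \frac{8}{4 + 7} = \left(\left(-3\right) \left(- \frac{1}{27}\right) - - \frac{23}{7}\right) \frac{8}{11} = \left(\frac{1}{9} + \frac{23}{7}\right) 8 \cdot \frac{1}{11} = \frac{214}{63} \cdot \frac{8}{11} = \frac{1712}{693}$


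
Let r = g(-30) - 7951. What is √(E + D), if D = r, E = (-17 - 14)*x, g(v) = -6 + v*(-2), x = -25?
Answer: I*√7122 ≈ 84.392*I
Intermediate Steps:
g(v) = -6 - 2*v
E = 775 (E = (-17 - 14)*(-25) = -31*(-25) = 775)
r = -7897 (r = (-6 - 2*(-30)) - 7951 = (-6 + 60) - 7951 = 54 - 7951 = -7897)
D = -7897
√(E + D) = √(775 - 7897) = √(-7122) = I*√7122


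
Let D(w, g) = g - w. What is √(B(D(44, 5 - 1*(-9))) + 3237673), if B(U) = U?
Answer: √3237643 ≈ 1799.3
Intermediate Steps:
√(B(D(44, 5 - 1*(-9))) + 3237673) = √(((5 - 1*(-9)) - 1*44) + 3237673) = √(((5 + 9) - 44) + 3237673) = √((14 - 44) + 3237673) = √(-30 + 3237673) = √3237643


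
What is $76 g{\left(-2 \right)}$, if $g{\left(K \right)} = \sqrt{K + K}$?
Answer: $152 i \approx 152.0 i$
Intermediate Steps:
$g{\left(K \right)} = \sqrt{2} \sqrt{K}$ ($g{\left(K \right)} = \sqrt{2 K} = \sqrt{2} \sqrt{K}$)
$76 g{\left(-2 \right)} = 76 \sqrt{2} \sqrt{-2} = 76 \sqrt{2} i \sqrt{2} = 76 \cdot 2 i = 152 i$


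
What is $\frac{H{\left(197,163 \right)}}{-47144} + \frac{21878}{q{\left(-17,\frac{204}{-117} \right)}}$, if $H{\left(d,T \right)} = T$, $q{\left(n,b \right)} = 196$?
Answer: $\frac{257846121}{2310056} \approx 111.62$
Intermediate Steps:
$\frac{H{\left(197,163 \right)}}{-47144} + \frac{21878}{q{\left(-17,\frac{204}{-117} \right)}} = \frac{163}{-47144} + \frac{21878}{196} = 163 \left(- \frac{1}{47144}\right) + 21878 \cdot \frac{1}{196} = - \frac{163}{47144} + \frac{10939}{98} = \frac{257846121}{2310056}$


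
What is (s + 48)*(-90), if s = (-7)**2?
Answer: -8730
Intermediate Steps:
s = 49
(s + 48)*(-90) = (49 + 48)*(-90) = 97*(-90) = -8730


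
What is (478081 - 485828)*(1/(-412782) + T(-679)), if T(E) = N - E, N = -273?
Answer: -1298315786777/412782 ≈ -3.1453e+6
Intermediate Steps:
T(E) = -273 - E
(478081 - 485828)*(1/(-412782) + T(-679)) = (478081 - 485828)*(1/(-412782) + (-273 - 1*(-679))) = -7747*(-1/412782 + (-273 + 679)) = -7747*(-1/412782 + 406) = -7747*167589491/412782 = -1298315786777/412782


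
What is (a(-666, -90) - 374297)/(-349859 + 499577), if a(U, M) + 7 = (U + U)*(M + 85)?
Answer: -61274/24953 ≈ -2.4556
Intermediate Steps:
a(U, M) = -7 + 2*U*(85 + M) (a(U, M) = -7 + (U + U)*(M + 85) = -7 + (2*U)*(85 + M) = -7 + 2*U*(85 + M))
(a(-666, -90) - 374297)/(-349859 + 499577) = ((-7 + 170*(-666) + 2*(-90)*(-666)) - 374297)/(-349859 + 499577) = ((-7 - 113220 + 119880) - 374297)/149718 = (6653 - 374297)*(1/149718) = -367644*1/149718 = -61274/24953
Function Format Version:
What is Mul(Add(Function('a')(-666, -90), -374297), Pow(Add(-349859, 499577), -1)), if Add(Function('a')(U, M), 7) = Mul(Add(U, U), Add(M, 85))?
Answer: Rational(-61274, 24953) ≈ -2.4556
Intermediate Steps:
Function('a')(U, M) = Add(-7, Mul(2, U, Add(85, M))) (Function('a')(U, M) = Add(-7, Mul(Add(U, U), Add(M, 85))) = Add(-7, Mul(Mul(2, U), Add(85, M))) = Add(-7, Mul(2, U, Add(85, M))))
Mul(Add(Function('a')(-666, -90), -374297), Pow(Add(-349859, 499577), -1)) = Mul(Add(Add(-7, Mul(170, -666), Mul(2, -90, -666)), -374297), Pow(Add(-349859, 499577), -1)) = Mul(Add(Add(-7, -113220, 119880), -374297), Pow(149718, -1)) = Mul(Add(6653, -374297), Rational(1, 149718)) = Mul(-367644, Rational(1, 149718)) = Rational(-61274, 24953)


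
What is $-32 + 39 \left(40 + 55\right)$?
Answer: $3673$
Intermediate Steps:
$-32 + 39 \left(40 + 55\right) = -32 + 39 \cdot 95 = -32 + 3705 = 3673$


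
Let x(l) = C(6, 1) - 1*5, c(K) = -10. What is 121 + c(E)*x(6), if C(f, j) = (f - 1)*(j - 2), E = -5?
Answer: 221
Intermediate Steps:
C(f, j) = (-1 + f)*(-2 + j)
x(l) = -10 (x(l) = (2 - 1*1 - 2*6 + 6*1) - 1*5 = (2 - 1 - 12 + 6) - 5 = -5 - 5 = -10)
121 + c(E)*x(6) = 121 - 10*(-10) = 121 + 100 = 221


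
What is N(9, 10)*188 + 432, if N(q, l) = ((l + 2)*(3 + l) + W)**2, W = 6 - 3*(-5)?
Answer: 5890284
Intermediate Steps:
W = 21 (W = 6 + 15 = 21)
N(q, l) = (21 + (2 + l)*(3 + l))**2 (N(q, l) = ((l + 2)*(3 + l) + 21)**2 = ((2 + l)*(3 + l) + 21)**2 = (21 + (2 + l)*(3 + l))**2)
N(9, 10)*188 + 432 = (27 + 10**2 + 5*10)**2*188 + 432 = (27 + 100 + 50)**2*188 + 432 = 177**2*188 + 432 = 31329*188 + 432 = 5889852 + 432 = 5890284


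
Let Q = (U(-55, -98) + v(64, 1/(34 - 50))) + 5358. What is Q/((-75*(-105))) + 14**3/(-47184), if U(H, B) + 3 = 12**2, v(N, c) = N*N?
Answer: 3592679/3096450 ≈ 1.1603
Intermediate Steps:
v(N, c) = N**2
U(H, B) = 141 (U(H, B) = -3 + 12**2 = -3 + 144 = 141)
Q = 9595 (Q = (141 + 64**2) + 5358 = (141 + 4096) + 5358 = 4237 + 5358 = 9595)
Q/((-75*(-105))) + 14**3/(-47184) = 9595/((-75*(-105))) + 14**3/(-47184) = 9595/7875 + 2744*(-1/47184) = 9595*(1/7875) - 343/5898 = 1919/1575 - 343/5898 = 3592679/3096450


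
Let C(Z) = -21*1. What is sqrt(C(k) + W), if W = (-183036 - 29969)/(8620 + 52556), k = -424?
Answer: I*sqrt(22905839094)/30588 ≈ 4.9479*I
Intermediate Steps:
C(Z) = -21
W = -213005/61176 ≈ -3.4818
sqrt(C(k) + W) = sqrt(-21 - 213005/61176) = sqrt(-1497701/61176) = I*sqrt(22905839094)/30588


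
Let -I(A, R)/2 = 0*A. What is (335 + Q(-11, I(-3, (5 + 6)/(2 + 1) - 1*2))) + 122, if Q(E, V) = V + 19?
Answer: 476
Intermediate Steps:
I(A, R) = 0 (I(A, R) = -0*A = -2*0 = 0)
Q(E, V) = 19 + V
(335 + Q(-11, I(-3, (5 + 6)/(2 + 1) - 1*2))) + 122 = (335 + (19 + 0)) + 122 = (335 + 19) + 122 = 354 + 122 = 476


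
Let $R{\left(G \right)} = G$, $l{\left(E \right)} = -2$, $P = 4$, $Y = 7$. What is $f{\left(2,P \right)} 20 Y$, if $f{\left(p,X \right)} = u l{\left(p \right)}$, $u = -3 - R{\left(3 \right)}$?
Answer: $1680$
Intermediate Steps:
$u = -6$ ($u = -3 - 3 = -6$)
$f{\left(p,X \right)} = 12$ ($f{\left(p,X \right)} = \left(-6\right) \left(-2\right) = 12$)
$f{\left(2,P \right)} 20 Y = 12 \cdot 20 \cdot 7 = 240 \cdot 7 = 1680$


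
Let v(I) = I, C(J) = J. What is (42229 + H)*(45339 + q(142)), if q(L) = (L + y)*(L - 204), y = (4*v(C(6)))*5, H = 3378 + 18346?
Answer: 1860712535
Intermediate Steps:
H = 21724
y = 120 (y = (4*6)*5 = 24*5 = 120)
q(L) = (-204 + L)*(120 + L) (q(L) = (L + 120)*(L - 204) = (120 + L)*(-204 + L) = (-204 + L)*(120 + L))
(42229 + H)*(45339 + q(142)) = (42229 + 21724)*(45339 + (-24480 + 142**2 - 84*142)) = 63953*(45339 + (-24480 + 20164 - 11928)) = 63953*(45339 - 16244) = 63953*29095 = 1860712535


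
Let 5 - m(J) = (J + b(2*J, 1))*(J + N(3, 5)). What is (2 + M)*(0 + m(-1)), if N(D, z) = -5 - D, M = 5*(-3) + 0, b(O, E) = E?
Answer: -65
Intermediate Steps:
M = -15 (M = -15 + 0 = -15)
m(J) = 5 - (1 + J)*(-8 + J) (m(J) = 5 - (J + 1)*(J + (-5 - 1*3)) = 5 - (1 + J)*(J + (-5 - 3)) = 5 - (1 + J)*(J - 8) = 5 - (1 + J)*(-8 + J))
(2 + M)*(0 + m(-1)) = (2 - 15)*(0 + (13 - 1*(-1)² + 7*(-1))) = -13*(0 + (13 - 1*1 - 7)) = -13*(0 + (13 - 1 - 7)) = -13*(0 + 5) = -13*5 = -65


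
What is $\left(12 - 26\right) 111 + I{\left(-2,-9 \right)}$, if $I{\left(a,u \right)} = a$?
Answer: $-1556$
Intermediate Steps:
$\left(12 - 26\right) 111 + I{\left(-2,-9 \right)} = \left(12 - 26\right) 111 - 2 = \left(-14\right) 111 - 2 = -1554 - 2 = -1556$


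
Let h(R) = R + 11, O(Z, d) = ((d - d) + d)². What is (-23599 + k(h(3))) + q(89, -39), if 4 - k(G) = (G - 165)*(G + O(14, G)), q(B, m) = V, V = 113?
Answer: 8228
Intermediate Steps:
q(B, m) = 113
O(Z, d) = d² (O(Z, d) = (0 + d)² = d²)
h(R) = 11 + R
k(G) = 4 - (-165 + G)*(G + G²) (k(G) = 4 - (G - 165)*(G + G²) = 4 - (-165 + G)*(G + G²))
(-23599 + k(h(3))) + q(89, -39) = (-23599 + (4 - (11 + 3)³ + 164*(11 + 3)² + 165*(11 + 3))) + 113 = (-23599 + (4 - 1*14³ + 164*14² + 165*14)) + 113 = (-23599 + (4 - 1*2744 + 164*196 + 2310)) + 113 = (-23599 + (4 - 2744 + 32144 + 2310)) + 113 = (-23599 + 31714) + 113 = 8115 + 113 = 8228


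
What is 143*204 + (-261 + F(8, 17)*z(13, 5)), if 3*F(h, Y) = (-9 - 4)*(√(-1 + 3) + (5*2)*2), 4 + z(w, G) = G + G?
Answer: 28391 - 26*√2 ≈ 28354.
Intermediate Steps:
z(w, G) = -4 + 2*G (z(w, G) = -4 + (G + G) = -4 + 2*G)
F(h, Y) = -260/3 - 13*√2/3 (F(h, Y) = ((-9 - 4)*(√(-1 + 3) + (5*2)*2))/3 = (-13*(√2 + 10*2))/3 = (-13*(√2 + 20))/3 = (-13*(20 + √2))/3 = (-260 - 13*√2)/3 = -260/3 - 13*√2/3)
143*204 + (-261 + F(8, 17)*z(13, 5)) = 143*204 + (-261 + (-260/3 - 13*√2/3)*(-4 + 2*5)) = 29172 + (-261 + (-260/3 - 13*√2/3)*(-4 + 10)) = 29172 + (-261 + (-260/3 - 13*√2/3)*6) = 29172 + (-261 + (-520 - 26*√2)) = 29172 + (-781 - 26*√2) = 28391 - 26*√2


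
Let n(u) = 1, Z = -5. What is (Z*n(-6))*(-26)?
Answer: 130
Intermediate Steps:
(Z*n(-6))*(-26) = -5*1*(-26) = -5*(-26) = 130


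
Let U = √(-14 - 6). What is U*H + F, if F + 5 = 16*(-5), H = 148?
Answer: -85 + 296*I*√5 ≈ -85.0 + 661.88*I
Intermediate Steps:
F = -85 (F = -5 + 16*(-5) = -5 - 80 = -85)
U = 2*I*√5 (U = √(-20) = 2*I*√5 ≈ 4.4721*I)
U*H + F = (2*I*√5)*148 - 85 = 296*I*√5 - 85 = -85 + 296*I*√5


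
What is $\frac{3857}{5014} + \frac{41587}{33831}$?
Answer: $\frac{48429055}{24232662} \approx 1.9985$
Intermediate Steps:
$\frac{3857}{5014} + \frac{41587}{33831} = 3857 \cdot \frac{1}{5014} + 41587 \cdot \frac{1}{33831} = \frac{3857}{5014} + \frac{5941}{4833} = \frac{48429055}{24232662}$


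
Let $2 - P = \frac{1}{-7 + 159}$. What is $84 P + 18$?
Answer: $\frac{7047}{38} \approx 185.45$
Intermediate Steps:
$P = \frac{303}{152}$ ($P = 2 - \frac{1}{-7 + 159} = 2 - \frac{1}{152} = \frac{303}{152} \approx 1.9934$)
$84 P + 18 = 84 \cdot \frac{303}{152} + 18 = \frac{6363}{38} + 18 = \frac{7047}{38}$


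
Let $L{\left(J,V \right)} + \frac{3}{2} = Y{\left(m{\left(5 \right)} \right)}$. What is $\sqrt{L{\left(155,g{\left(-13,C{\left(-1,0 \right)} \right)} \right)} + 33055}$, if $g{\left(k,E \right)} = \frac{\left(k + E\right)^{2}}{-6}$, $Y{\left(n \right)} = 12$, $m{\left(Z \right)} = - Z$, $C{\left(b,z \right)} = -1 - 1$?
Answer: $\frac{\sqrt{132262}}{2} \approx 181.84$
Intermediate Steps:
$C{\left(b,z \right)} = -2$ ($C{\left(b,z \right)} = -1 - 1 = -2$)
$g{\left(k,E \right)} = - \frac{\left(E + k\right)^{2}}{6}$ ($g{\left(k,E \right)} = \left(E + k\right)^{2} \left(- \frac{1}{6}\right) = - \frac{\left(E + k\right)^{2}}{6}$)
$L{\left(J,V \right)} = \frac{21}{2}$ ($L{\left(J,V \right)} = - \frac{3}{2} + 12 = \frac{21}{2}$)
$\sqrt{L{\left(155,g{\left(-13,C{\left(-1,0 \right)} \right)} \right)} + 33055} = \sqrt{\frac{21}{2} + 33055} = \sqrt{\frac{66131}{2}} = \frac{\sqrt{132262}}{2}$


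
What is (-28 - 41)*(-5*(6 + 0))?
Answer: 2070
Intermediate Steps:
(-28 - 41)*(-5*(6 + 0)) = -(-345)*6 = -69*(-30) = 2070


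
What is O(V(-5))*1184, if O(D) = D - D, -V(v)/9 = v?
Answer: 0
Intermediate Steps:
V(v) = -9*v
O(D) = 0
O(V(-5))*1184 = 0*1184 = 0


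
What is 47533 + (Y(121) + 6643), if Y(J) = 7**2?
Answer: 54225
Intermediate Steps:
Y(J) = 49
47533 + (Y(121) + 6643) = 47533 + (49 + 6643) = 47533 + 6692 = 54225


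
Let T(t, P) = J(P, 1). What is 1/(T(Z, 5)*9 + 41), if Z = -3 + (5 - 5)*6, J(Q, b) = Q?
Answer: 1/86 ≈ 0.011628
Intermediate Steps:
Z = -3 (Z = -3 + 0*6 = -3 + 0 = -3)
T(t, P) = P
1/(T(Z, 5)*9 + 41) = 1/(5*9 + 41) = 1/(45 + 41) = 1/86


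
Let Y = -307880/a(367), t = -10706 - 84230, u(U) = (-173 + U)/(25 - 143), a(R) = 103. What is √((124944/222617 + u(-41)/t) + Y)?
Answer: I*√12324227175401158270153580441574/64216775685212 ≈ 54.668*I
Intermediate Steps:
u(U) = 173/118 - U/118 (u(U) = (-173 + U)/(-118) = (-173 + U)*(-1/118) = 173/118 - U/118)
t = -94936
Y = -307880/103 ≈ -2989.1
√((124944/222617 + u(-41)/t) + Y) = √((124944/222617 + (173/118 - 1/118*(-41))/(-94936)) - 307880/103) = √((124944*(1/222617) + (173/118 + 41/118)*(-1/94936)) - 307880/103) = √((124944/222617 + (107/59)*(-1/94936)) - 307880/103) = √((124944/222617 - 107/5601224) - 307880/103) = √(699815511437/1246927683208 - 307880/103) = √(-383832014108401029/128433551370424) = I*√12324227175401158270153580441574/64216775685212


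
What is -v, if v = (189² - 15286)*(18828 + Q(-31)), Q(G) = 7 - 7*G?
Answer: -389327620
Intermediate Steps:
v = 389327620 (v = (189² - 15286)*(18828 + (7 - 7*(-31))) = (35721 - 15286)*(18828 + (7 + 217)) = 20435*(18828 + 224) = 20435*19052 = 389327620)
-v = -1*389327620 = -389327620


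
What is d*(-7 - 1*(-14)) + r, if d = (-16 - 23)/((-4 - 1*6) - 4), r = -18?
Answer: 3/2 ≈ 1.5000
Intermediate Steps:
d = 39/14 (d = -39/((-4 - 6) - 4) = -39/(-10 - 4) = -39/(-14) = -39*(-1/14) = 39/14 ≈ 2.7857)
d*(-7 - 1*(-14)) + r = 39*(-7 - 1*(-14))/14 - 18 = 39*(-7 + 14)/14 - 18 = (39/14)*7 - 18 = 39/2 - 18 = 3/2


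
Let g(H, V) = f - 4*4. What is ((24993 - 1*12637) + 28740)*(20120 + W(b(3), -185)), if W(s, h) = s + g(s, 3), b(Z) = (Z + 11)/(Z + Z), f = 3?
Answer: 2479239488/3 ≈ 8.2641e+8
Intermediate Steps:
b(Z) = (11 + Z)/(2*Z) (b(Z) = (11 + Z)/((2*Z)) = (11 + Z)*(1/(2*Z)) = (11 + Z)/(2*Z))
g(H, V) = -13 (g(H, V) = 3 - 4*4 = 3 - 16 = -13)
W(s, h) = -13 + s (W(s, h) = s - 13 = -13 + s)
((24993 - 1*12637) + 28740)*(20120 + W(b(3), -185)) = ((24993 - 1*12637) + 28740)*(20120 + (-13 + (½)*(11 + 3)/3)) = ((24993 - 12637) + 28740)*(20120 + (-13 + (½)*(⅓)*14)) = (12356 + 28740)*(20120 + (-13 + 7/3)) = 41096*(20120 - 32/3) = 41096*(60328/3) = 2479239488/3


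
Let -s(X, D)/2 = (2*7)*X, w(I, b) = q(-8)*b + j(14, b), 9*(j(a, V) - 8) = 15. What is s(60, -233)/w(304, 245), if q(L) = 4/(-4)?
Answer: 2520/353 ≈ 7.1388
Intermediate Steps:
j(a, V) = 29/3 (j(a, V) = 8 + (⅑)*15 = 8 + 5/3 = 29/3)
q(L) = -1 (q(L) = 4*(-¼) = -1)
w(I, b) = 29/3 - b (w(I, b) = -b + 29/3 = 29/3 - b)
s(X, D) = -28*X (s(X, D) = -2*2*7*X = -28*X)
s(60, -233)/w(304, 245) = (-28*60)/(29/3 - 1*245) = -1680/(29/3 - 245) = -1680/(-706/3) = -1680*(-3/706) = 2520/353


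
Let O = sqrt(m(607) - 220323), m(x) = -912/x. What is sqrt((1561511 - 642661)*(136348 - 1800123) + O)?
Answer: sqrt(-563269967506778750 + 607*I*sqrt(81178342611))/607 ≈ 0.00018982 + 1.2364e+6*I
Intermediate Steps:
O = I*sqrt(81178342611)/607 (O = sqrt(-912/607 - 220323) = sqrt(-133736973/607) = I*sqrt(81178342611)/607 ≈ 469.39*I)
sqrt((1561511 - 642661)*(136348 - 1800123) + O) = sqrt((1561511 - 642661)*(136348 - 1800123) + I*sqrt(81178342611)/607) = sqrt(918850*(-1663775) + I*sqrt(81178342611)/607) = sqrt(-1528759658750 + I*sqrt(81178342611)/607)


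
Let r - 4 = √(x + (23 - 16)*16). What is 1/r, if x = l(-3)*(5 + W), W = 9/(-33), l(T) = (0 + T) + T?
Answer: -11/186 + √2530/372 ≈ 0.076073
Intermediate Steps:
l(T) = 2*T (l(T) = T + T = 2*T)
W = -3/11 (W = 9*(-1/33) = -3/11 ≈ -0.27273)
x = -312/11 (x = (2*(-3))*(5 - 3/11) = -6*52/11 = -312/11 ≈ -28.364)
r = 4 + 2*√2530/11 (r = 4 + √(-312/11 + (23 - 16)*16) = 4 + √(-312/11 + 7*16) = 4 + √(-312/11 + 112) = 4 + √(920/11) = 4 + 2*√2530/11 ≈ 13.145)
1/r = 1/(4 + 2*√2530/11)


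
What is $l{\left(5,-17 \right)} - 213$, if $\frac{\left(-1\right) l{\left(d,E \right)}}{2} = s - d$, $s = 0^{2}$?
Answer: $-203$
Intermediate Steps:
$s = 0$
$l{\left(d,E \right)} = 2 d$ ($l{\left(d,E \right)} = - 2 \left(0 - d\right) = - 2 \left(- d\right) = 2 d$)
$l{\left(5,-17 \right)} - 213 = 2 \cdot 5 - 213 = 10 - 213 = -203$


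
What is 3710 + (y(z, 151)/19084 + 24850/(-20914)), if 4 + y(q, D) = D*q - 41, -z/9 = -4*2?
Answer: 740248848719/199561388 ≈ 3709.4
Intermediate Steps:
z = 72 (z = -(-36)*2 = -9*(-8) = 72)
y(q, D) = -45 + D*q (y(q, D) = -4 + (D*q - 41) = -4 + (-41 + D*q) = -45 + D*q)
3710 + (y(z, 151)/19084 + 24850/(-20914)) = 3710 + ((-45 + 151*72)/19084 + 24850/(-20914)) = 3710 + ((-45 + 10872)*(1/19084) + 24850*(-1/20914)) = 3710 + (10827*(1/19084) - 12425/10457) = 3710 + (10827/19084 - 12425/10457) = 3710 - 123900761/199561388 = 740248848719/199561388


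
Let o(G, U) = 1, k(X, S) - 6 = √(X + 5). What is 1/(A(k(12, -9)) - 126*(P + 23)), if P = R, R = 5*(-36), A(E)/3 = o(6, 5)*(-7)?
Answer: 1/19761 ≈ 5.0605e-5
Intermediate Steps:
k(X, S) = 6 + √(5 + X) (k(X, S) = 6 + √(X + 5) = 6 + √(5 + X))
A(E) = -21 (A(E) = 3*(1*(-7)) = 3*(-7) = -21)
R = -180
P = -180
1/(A(k(12, -9)) - 126*(P + 23)) = 1/(-21 - 126*(-180 + 23)) = 1/(-21 - 126*(-157)) = 1/(-21 + 19782) = 1/19761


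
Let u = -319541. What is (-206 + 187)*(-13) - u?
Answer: 319788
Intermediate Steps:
(-206 + 187)*(-13) - u = (-206 + 187)*(-13) - 1*(-319541) = -19*(-13) + 319541 = 247 + 319541 = 319788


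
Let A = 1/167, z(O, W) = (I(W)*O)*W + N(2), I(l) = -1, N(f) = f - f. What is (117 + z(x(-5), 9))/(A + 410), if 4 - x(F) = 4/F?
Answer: 61623/342355 ≈ 0.18000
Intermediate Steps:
N(f) = 0
x(F) = 4 - 4/F
z(O, W) = -O*W (z(O, W) = (-O)*W + 0 = -O*W + 0 = -O*W)
A = 1/167 ≈ 0.0059880
(117 + z(x(-5), 9))/(A + 410) = (117 - 1*(4 - 4/(-5))*9)/(1/167 + 410) = (117 - 1*(4 - 4*(-⅕))*9)/(68471/167) = (117 - 1*(4 + ⅘)*9)*(167/68471) = (117 - 1*24/5*9)*(167/68471) = (117 - 216/5)*(167/68471) = (369/5)*(167/68471) = 61623/342355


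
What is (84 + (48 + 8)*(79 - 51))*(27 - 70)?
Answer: -71036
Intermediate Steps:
(84 + (48 + 8)*(79 - 51))*(27 - 70) = (84 + 56*28)*(-43) = (84 + 1568)*(-43) = 1652*(-43) = -71036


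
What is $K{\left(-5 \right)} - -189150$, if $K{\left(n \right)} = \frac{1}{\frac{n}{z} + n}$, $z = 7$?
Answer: $\frac{7565993}{40} \approx 1.8915 \cdot 10^{5}$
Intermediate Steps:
$K{\left(n \right)} = \frac{7}{8 n}$ ($K{\left(n \right)} = \frac{1}{\frac{n}{7} + n} = \frac{1}{\frac{8}{7} n} = \frac{7}{8 n}$)
$K{\left(-5 \right)} - -189150 = \frac{7}{8 \left(-5\right)} - -189150 = \frac{7}{8} \left(- \frac{1}{5}\right) + 189150 = - \frac{7}{40} + 189150 = \frac{7565993}{40}$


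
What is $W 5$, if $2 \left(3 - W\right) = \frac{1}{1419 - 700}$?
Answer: $\frac{21565}{1438} \approx 14.997$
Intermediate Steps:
$W = \frac{4313}{1438}$ ($W = 3 - \frac{1}{2 \left(1419 - 700\right)} = 3 - \frac{1}{2 \cdot 719} = 3 - \frac{1}{1438} = \frac{4313}{1438} \approx 2.9993$)
$W 5 = \frac{4313}{1438} \cdot 5 = \frac{21565}{1438}$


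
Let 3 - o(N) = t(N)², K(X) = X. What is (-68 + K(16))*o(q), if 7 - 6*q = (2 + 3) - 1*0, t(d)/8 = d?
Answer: 1924/9 ≈ 213.78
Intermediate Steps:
t(d) = 8*d
q = ⅓ (q = 7/6 - ((2 + 3) - 1*0)/6 = 7/6 - (5 + 0)/6 = 7/6 - ⅙*5 = 7/6 - ⅚ = ⅓ ≈ 0.33333)
o(N) = 3 - 64*N² (o(N) = 3 - (8*N)² = 3 - 64*N²)
(-68 + K(16))*o(q) = (-68 + 16)*(3 - 64*(⅓)²) = -52*(3 - 64*⅑) = -52*(3 - 64/9) = -52*(-37/9) = 1924/9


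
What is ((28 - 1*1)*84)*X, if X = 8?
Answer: 18144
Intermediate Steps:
((28 - 1*1)*84)*X = ((28 - 1*1)*84)*8 = ((28 - 1)*84)*8 = (27*84)*8 = 2268*8 = 18144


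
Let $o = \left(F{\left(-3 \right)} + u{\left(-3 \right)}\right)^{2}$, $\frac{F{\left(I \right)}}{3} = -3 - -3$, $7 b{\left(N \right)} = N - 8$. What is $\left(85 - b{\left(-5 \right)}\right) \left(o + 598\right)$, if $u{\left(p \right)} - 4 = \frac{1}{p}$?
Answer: $\frac{3345824}{63} \approx 53108.0$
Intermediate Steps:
$b{\left(N \right)} = - \frac{8}{7} + \frac{N}{7}$ ($b{\left(N \right)} = \frac{N - 8}{7} = \frac{-8 + N}{7} = - \frac{8}{7} + \frac{N}{7}$)
$F{\left(I \right)} = 0$ ($F{\left(I \right)} = 3 \left(-3 - -3\right) = 3 \left(-3 + 3\right) = 3 \cdot 0 = 0$)
$u{\left(p \right)} = 4 + \frac{1}{p}$
$o = \frac{121}{9}$ ($o = \left(0 + \left(4 + \frac{1}{-3}\right)\right)^{2} = \left(0 + \left(4 - \frac{1}{3}\right)\right)^{2} = \left(0 + \frac{11}{3}\right)^{2} = \left(\frac{11}{3}\right)^{2} = \frac{121}{9} \approx 13.444$)
$\left(85 - b{\left(-5 \right)}\right) \left(o + 598\right) = \left(85 - \left(- \frac{8}{7} + \frac{1}{7} \left(-5\right)\right)\right) \left(\frac{121}{9} + 598\right) = \left(85 - \left(- \frac{8}{7} - \frac{5}{7}\right)\right) \frac{5503}{9} = \left(85 - - \frac{13}{7}\right) \frac{5503}{9} = \left(85 + \frac{13}{7}\right) \frac{5503}{9} = \frac{608}{7} \cdot \frac{5503}{9} = \frac{3345824}{63}$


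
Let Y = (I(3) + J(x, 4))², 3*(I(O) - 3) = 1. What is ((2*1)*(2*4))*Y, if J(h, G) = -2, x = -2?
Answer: 256/9 ≈ 28.444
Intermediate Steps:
I(O) = 10/3 (I(O) = 3 + (⅓)*1 = 3 + ⅓ = 10/3)
Y = 16/9 (Y = (10/3 - 2)² = (4/3)² = 16/9 ≈ 1.7778)
((2*1)*(2*4))*Y = ((2*1)*(2*4))*(16/9) = (2*8)*(16/9) = 16*(16/9) = 256/9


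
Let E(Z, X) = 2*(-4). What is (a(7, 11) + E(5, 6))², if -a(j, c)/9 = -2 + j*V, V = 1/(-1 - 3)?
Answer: 10609/16 ≈ 663.06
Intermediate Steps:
E(Z, X) = -8
V = -¼ (V = 1/(-4) = -¼ ≈ -0.25000)
a(j, c) = 18 + 9*j/4 (a(j, c) = -9*(-2 + j*(-¼)) = -9*(-2 - j/4) = 18 + 9*j/4)
(a(7, 11) + E(5, 6))² = ((18 + (9/4)*7) - 8)² = ((18 + 63/4) - 8)² = (135/4 - 8)² = (103/4)² = 10609/16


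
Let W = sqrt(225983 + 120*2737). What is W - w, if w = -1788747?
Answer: 1788747 + sqrt(554423) ≈ 1.7895e+6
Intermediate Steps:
W = sqrt(554423) (W = sqrt(225983 + 328440) = sqrt(554423) ≈ 744.60)
W - w = sqrt(554423) - 1*(-1788747) = sqrt(554423) + 1788747 = 1788747 + sqrt(554423)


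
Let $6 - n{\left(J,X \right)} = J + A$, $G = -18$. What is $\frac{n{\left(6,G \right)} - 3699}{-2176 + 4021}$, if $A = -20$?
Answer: $- \frac{3679}{1845} \approx -1.994$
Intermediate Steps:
$n{\left(J,X \right)} = 26 - J$ ($n{\left(J,X \right)} = 6 - \left(J - 20\right) = 6 - \left(-20 + J\right) = 26 - J$)
$\frac{n{\left(6,G \right)} - 3699}{-2176 + 4021} = \frac{\left(26 - 6\right) - 3699}{-2176 + 4021} = \frac{\left(26 - 6\right) - 3699}{1845} = \left(20 - 3699\right) \frac{1}{1845} = \left(-3679\right) \frac{1}{1845} = - \frac{3679}{1845}$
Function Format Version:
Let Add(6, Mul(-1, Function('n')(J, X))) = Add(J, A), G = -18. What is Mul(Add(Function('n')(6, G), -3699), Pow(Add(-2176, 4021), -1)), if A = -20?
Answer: Rational(-3679, 1845) ≈ -1.9940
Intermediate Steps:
Function('n')(J, X) = Add(26, Mul(-1, J)) (Function('n')(J, X) = Add(6, Mul(-1, Add(J, -20))) = Add(6, Mul(-1, Add(-20, J))) = Add(6, Add(20, Mul(-1, J))) = Add(26, Mul(-1, J)))
Mul(Add(Function('n')(6, G), -3699), Pow(Add(-2176, 4021), -1)) = Mul(Add(Add(26, Mul(-1, 6)), -3699), Pow(Add(-2176, 4021), -1)) = Mul(Add(Add(26, -6), -3699), Pow(1845, -1)) = Mul(Add(20, -3699), Rational(1, 1845)) = Mul(-3679, Rational(1, 1845)) = Rational(-3679, 1845)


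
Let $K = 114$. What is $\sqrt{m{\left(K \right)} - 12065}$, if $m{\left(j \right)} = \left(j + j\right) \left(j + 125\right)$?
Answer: $\sqrt{42427} \approx 205.98$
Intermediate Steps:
$m{\left(j \right)} = 2 j \left(125 + j\right)$
$\sqrt{m{\left(K \right)} - 12065} = \sqrt{2 \cdot 114 \left(125 + 114\right) - 12065} = \sqrt{2 \cdot 114 \cdot 239 - 12065} = \sqrt{54492 - 12065} = \sqrt{42427}$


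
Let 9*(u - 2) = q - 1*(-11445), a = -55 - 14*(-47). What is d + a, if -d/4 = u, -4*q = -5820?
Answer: -15415/3 ≈ -5138.3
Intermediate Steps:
q = 1455 (q = -¼*(-5820) = 1455)
a = 603 (a = -55 + 658 = 603)
u = 4306/3 (u = 2 + (1455 - 1*(-11445))/9 = 2 + (1455 + 11445)/9 = 2 + (⅑)*12900 = 2 + 4300/3 = 4306/3 ≈ 1435.3)
d = -17224/3 (d = -4*4306/3 = -17224/3 ≈ -5741.3)
d + a = -17224/3 + 603 = -15415/3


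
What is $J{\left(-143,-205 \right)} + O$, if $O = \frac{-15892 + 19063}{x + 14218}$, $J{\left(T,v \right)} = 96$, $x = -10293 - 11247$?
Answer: $\frac{99963}{1046} \approx 95.567$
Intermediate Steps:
$x = -21540$
$O = - \frac{453}{1046}$ ($O = \frac{-15892 + 19063}{-21540 + 14218} = \frac{3171}{-7322} = 3171 \left(- \frac{1}{7322}\right) = - \frac{453}{1046} \approx -0.43308$)
$J{\left(-143,-205 \right)} + O = 96 - \frac{453}{1046} = \frac{99963}{1046}$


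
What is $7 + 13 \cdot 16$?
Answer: $215$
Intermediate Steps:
$7 + 13 \cdot 16 = 7 + 208 = 215$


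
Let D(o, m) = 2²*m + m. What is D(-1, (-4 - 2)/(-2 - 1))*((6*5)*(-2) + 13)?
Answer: -470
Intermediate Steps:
D(o, m) = 5*m (D(o, m) = 4*m + m = 5*m)
D(-1, (-4 - 2)/(-2 - 1))*((6*5)*(-2) + 13) = (5*((-4 - 2)/(-2 - 1)))*((6*5)*(-2) + 13) = (5*(-6/(-3)))*(30*(-2) + 13) = (5*(-6*(-⅓)))*(-60 + 13) = (5*2)*(-47) = 10*(-47) = -470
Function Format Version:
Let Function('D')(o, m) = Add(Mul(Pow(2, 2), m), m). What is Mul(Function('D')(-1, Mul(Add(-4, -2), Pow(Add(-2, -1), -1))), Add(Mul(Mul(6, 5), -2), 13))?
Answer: -470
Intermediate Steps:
Function('D')(o, m) = Mul(5, m) (Function('D')(o, m) = Add(Mul(4, m), m) = Mul(5, m))
Mul(Function('D')(-1, Mul(Add(-4, -2), Pow(Add(-2, -1), -1))), Add(Mul(Mul(6, 5), -2), 13)) = Mul(Mul(5, Mul(Add(-4, -2), Pow(Add(-2, -1), -1))), Add(Mul(Mul(6, 5), -2), 13)) = Mul(Mul(5, Mul(-6, Pow(-3, -1))), Add(Mul(30, -2), 13)) = Mul(Mul(5, Mul(-6, Rational(-1, 3))), Add(-60, 13)) = Mul(Mul(5, 2), -47) = Mul(10, -47) = -470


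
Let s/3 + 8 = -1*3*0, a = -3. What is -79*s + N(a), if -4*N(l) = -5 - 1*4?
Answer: 7593/4 ≈ 1898.3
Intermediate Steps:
s = -24 (s = -24 + 3*(-1*3*0) = -24 + 3*(-3*0) = -24 + 3*0 = -24 + 0 = -24)
N(l) = 9/4 (N(l) = -(-5 - 1*4)/4 = -(-5 - 4)/4 = -¼*(-9) = 9/4)
-79*s + N(a) = -79*(-24) + 9/4 = 1896 + 9/4 = 7593/4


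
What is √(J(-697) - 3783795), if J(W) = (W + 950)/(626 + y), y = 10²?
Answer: I*√16482209502/66 ≈ 1945.2*I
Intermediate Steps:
y = 100
J(W) = 475/363 + W/726 (J(W) = (W + 950)/(626 + 100) = (950 + W)/726 = (950 + W)*(1/726) = 475/363 + W/726)
√(J(-697) - 3783795) = √((475/363 + (1/726)*(-697)) - 3783795) = √((475/363 - 697/726) - 3783795) = √(23/66 - 3783795) = √(-249730447/66) = I*√16482209502/66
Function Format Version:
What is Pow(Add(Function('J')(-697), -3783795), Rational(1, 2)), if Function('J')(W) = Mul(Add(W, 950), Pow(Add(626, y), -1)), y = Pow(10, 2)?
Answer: Mul(Rational(1, 66), I, Pow(16482209502, Rational(1, 2))) ≈ Mul(1945.2, I)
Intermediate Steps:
y = 100
Function('J')(W) = Add(Rational(475, 363), Mul(Rational(1, 726), W)) (Function('J')(W) = Mul(Add(W, 950), Pow(Add(626, 100), -1)) = Mul(Add(950, W), Pow(726, -1)) = Mul(Add(950, W), Rational(1, 726)) = Add(Rational(475, 363), Mul(Rational(1, 726), W)))
Pow(Add(Function('J')(-697), -3783795), Rational(1, 2)) = Pow(Add(Add(Rational(475, 363), Mul(Rational(1, 726), -697)), -3783795), Rational(1, 2)) = Pow(Add(Add(Rational(475, 363), Rational(-697, 726)), -3783795), Rational(1, 2)) = Pow(Add(Rational(23, 66), -3783795), Rational(1, 2)) = Pow(Rational(-249730447, 66), Rational(1, 2)) = Mul(Rational(1, 66), I, Pow(16482209502, Rational(1, 2)))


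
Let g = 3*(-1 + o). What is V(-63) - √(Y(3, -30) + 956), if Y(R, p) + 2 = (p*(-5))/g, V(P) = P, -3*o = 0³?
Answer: -63 - 2*√226 ≈ -93.067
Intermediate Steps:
o = 0 (o = -⅓*0³ = -⅓*0 = 0)
g = -3 (g = 3*(-1 + 0) = 3*(-1) = -3)
Y(R, p) = -2 + 5*p/3 (Y(R, p) = -2 + (p*(-5))/(-3) = -2 - 5*p*(-⅓) = -2 + 5*p/3)
V(-63) - √(Y(3, -30) + 956) = -63 - √((-2 + (5/3)*(-30)) + 956) = -63 - √((-2 - 50) + 956) = -63 - √(-52 + 956) = -63 - √904 = -63 - 2*√226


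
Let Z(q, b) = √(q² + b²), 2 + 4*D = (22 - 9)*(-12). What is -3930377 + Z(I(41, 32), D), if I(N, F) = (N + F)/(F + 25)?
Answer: -3930377 + 5*√811933/114 ≈ -3.9303e+6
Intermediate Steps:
D = -79/2 (D = -½ + ((22 - 9)*(-12))/4 = -½ + (13*(-12))/4 = -½ + (¼)*(-156) = -½ - 39 = -79/2 ≈ -39.500)
I(N, F) = (F + N)/(25 + F)
Z(q, b) = √(b² + q²)
-3930377 + Z(I(41, 32), D) = -3930377 + √((-79/2)² + ((32 + 41)/(25 + 32))²) = -3930377 + √(6241/4 + (73/57)²) = -3930377 + √(6241/4 + 5329/3249) = -3930377 + √(20298325/12996) = -3930377 + 5*√811933/114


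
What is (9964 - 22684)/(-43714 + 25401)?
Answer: 12720/18313 ≈ 0.69459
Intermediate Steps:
(9964 - 22684)/(-43714 + 25401) = -12720/(-18313) = -12720*(-1/18313) = 12720/18313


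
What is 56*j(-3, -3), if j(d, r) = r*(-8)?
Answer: 1344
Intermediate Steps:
j(d, r) = -8*r
56*j(-3, -3) = 56*(-8*(-3)) = 56*24 = 1344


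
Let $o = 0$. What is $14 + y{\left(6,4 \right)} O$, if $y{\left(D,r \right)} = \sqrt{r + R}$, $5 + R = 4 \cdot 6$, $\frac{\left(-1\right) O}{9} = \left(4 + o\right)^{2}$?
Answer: $14 - 144 \sqrt{23} \approx -676.6$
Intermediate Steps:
$O = -144$ ($O = - 9 \left(4 + 0\right)^{2} = - 9 \cdot 4^{2} = \left(-9\right) 16 = -144$)
$R = 19$ ($R = -5 + 4 \cdot 6 = -5 + 24 = 19$)
$y{\left(D,r \right)} = \sqrt{19 + r}$ ($y{\left(D,r \right)} = \sqrt{r + 19} = \sqrt{19 + r}$)
$14 + y{\left(6,4 \right)} O = 14 + \sqrt{19 + 4} \left(-144\right) = 14 + \sqrt{23} \left(-144\right) = 14 - 144 \sqrt{23}$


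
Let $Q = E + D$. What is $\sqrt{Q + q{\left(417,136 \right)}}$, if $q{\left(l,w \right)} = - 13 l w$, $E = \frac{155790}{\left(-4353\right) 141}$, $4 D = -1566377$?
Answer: $\frac{i \sqrt{21000370807749689}}{136394} \approx 1062.5 i$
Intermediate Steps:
$D = - \frac{1566377}{4}$ ($D = \frac{1}{4} \left(-1566377\right) = - \frac{1566377}{4} \approx -3.9159 \cdot 10^{5}$)
$E = - \frac{17310}{68197}$ ($E = \frac{155790}{-613773} = 155790 \left(- \frac{1}{613773}\right) = - \frac{17310}{68197} \approx -0.25382$)
$Q = - \frac{106822281509}{272788}$ ($Q = - \frac{17310}{68197} - \frac{1566377}{4} = - \frac{106822281509}{272788} \approx -3.9159 \cdot 10^{5}$)
$q{\left(l,w \right)} = - 13 l w$
$\sqrt{Q + q{\left(417,136 \right)}} = \sqrt{- \frac{106822281509}{272788} - 5421 \cdot 136} = \sqrt{- \frac{106822281509}{272788} - 737256} = \sqrt{- \frac{307936871237}{272788}} = \frac{i \sqrt{21000370807749689}}{136394}$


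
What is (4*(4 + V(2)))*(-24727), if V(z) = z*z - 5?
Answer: -296724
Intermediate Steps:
V(z) = -5 + z² (V(z) = z² - 5 = -5 + z²)
(4*(4 + V(2)))*(-24727) = (4*(4 + (-5 + 2²)))*(-24727) = (4*(4 + (-5 + 4)))*(-24727) = (4*(4 - 1))*(-24727) = (4*3)*(-24727) = 12*(-24727) = -296724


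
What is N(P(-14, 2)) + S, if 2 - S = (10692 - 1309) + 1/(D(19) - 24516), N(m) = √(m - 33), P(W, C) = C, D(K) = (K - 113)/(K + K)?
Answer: -4370148212/465851 + I*√31 ≈ -9381.0 + 5.5678*I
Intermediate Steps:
D(K) = (-113 + K)/(2*K) (D(K) = (-113 + K)/((2*K)) = (-113 + K)*(1/(2*K)) = (-113 + K)/(2*K))
N(m) = √(-33 + m)
S = -4370148212/465851 (S = 2 - ((10692 - 1309) + 1/((½)*(-113 + 19)/19 - 24516)) = 2 - (9383 + 1/((½)*(1/19)*(-94) - 24516)) = 2 - (9383 + 1/(-47/19 - 24516)) = 2 - (9383 + 1/(-465851/19)) = 2 - (9383 - 19/465851) = 2 - 1*4371079914/465851 = 2 - 4371079914/465851 = -4370148212/465851 ≈ -9381.0)
N(P(-14, 2)) + S = √(-33 + 2) - 4370148212/465851 = √(-31) - 4370148212/465851 = I*√31 - 4370148212/465851 = -4370148212/465851 + I*√31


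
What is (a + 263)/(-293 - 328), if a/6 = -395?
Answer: 2107/621 ≈ 3.3929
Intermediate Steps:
a = -2370 (a = 6*(-395) = -2370)
(a + 263)/(-293 - 328) = (-2370 + 263)/(-293 - 328) = -2107/(-621) = -2107*(-1/621) = 2107/621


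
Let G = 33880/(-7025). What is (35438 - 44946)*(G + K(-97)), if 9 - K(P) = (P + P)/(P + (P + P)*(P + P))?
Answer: -21622266404/543735 ≈ -39766.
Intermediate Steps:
G = -6776/1405 (G = 33880*(-1/7025) = -6776/1405 ≈ -4.8228)
K(P) = 9 - 2*P/(P + 4*P²) (K(P) = 9 - (P + P)/(P + (P + P)*(P + P)) = 9 - 2*P/(P + (2*P)*(2*P)) = 9 - 2*P/(P + 4*P²))
(35438 - 44946)*(G + K(-97)) = (35438 - 44946)*(-6776/1405 + (7 + 36*(-97))/(1 + 4*(-97))) = -9508*(-6776/1405 + (7 - 3492)/(1 - 388)) = -9508*(-6776/1405 - 3485/(-387)) = -9508*(-6776/1405 - 1/387*(-3485)) = -9508*(-6776/1405 + 3485/387) = -9508*2274113/543735 = -21622266404/543735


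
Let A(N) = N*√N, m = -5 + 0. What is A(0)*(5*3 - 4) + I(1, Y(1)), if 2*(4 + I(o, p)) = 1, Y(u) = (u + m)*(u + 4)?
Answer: -7/2 ≈ -3.5000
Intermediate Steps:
m = -5
Y(u) = (-5 + u)*(4 + u) (Y(u) = (u - 5)*(u + 4) = (-5 + u)*(4 + u))
A(N) = N^(3/2)
I(o, p) = -7/2 (I(o, p) = -4 + (½)*1 = -4 + ½ = -7/2)
A(0)*(5*3 - 4) + I(1, Y(1)) = 0^(3/2)*(5*3 - 4) - 7/2 = 0*(15 - 4) - 7/2 = 0*11 - 7/2 = 0 - 7/2 = -7/2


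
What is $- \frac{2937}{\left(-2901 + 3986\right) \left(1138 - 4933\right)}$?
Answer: $\frac{89}{124775} \approx 0.00071328$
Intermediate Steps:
$- \frac{2937}{\left(-2901 + 3986\right) \left(1138 - 4933\right)} = - \frac{2937}{1085 \left(-3795\right)} = - \frac{2937}{-4117575} = \left(-2937\right) \left(- \frac{1}{4117575}\right) = \frac{89}{124775}$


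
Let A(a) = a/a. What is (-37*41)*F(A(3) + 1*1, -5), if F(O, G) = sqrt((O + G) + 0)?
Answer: -1517*I*sqrt(3) ≈ -2627.5*I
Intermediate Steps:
A(a) = 1
F(O, G) = sqrt(G + O) (F(O, G) = sqrt((G + O) + 0) = sqrt(G + O))
(-37*41)*F(A(3) + 1*1, -5) = (-37*41)*sqrt(-5 + (1 + 1*1)) = -1517*sqrt(-5 + (1 + 1)) = -1517*sqrt(-5 + 2) = -1517*I*sqrt(3)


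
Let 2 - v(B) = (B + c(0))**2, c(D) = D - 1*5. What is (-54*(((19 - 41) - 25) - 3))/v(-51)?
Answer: -1350/1567 ≈ -0.86152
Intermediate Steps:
c(D) = -5 + D (c(D) = D - 5 = -5 + D)
v(B) = 2 - (-5 + B)**2 (v(B) = 2 - (B + (-5 + 0))**2 = 2 - (B - 5)**2 = 2 - (-5 + B)**2)
(-54*(((19 - 41) - 25) - 3))/v(-51) = (-54*(((19 - 41) - 25) - 3))/(2 - (-5 - 51)**2) = (-54*((-22 - 25) - 3))/(2 - 1*(-56)**2) = (-54*(-47 - 3))/(2 - 1*3136) = (-54*(-50))/(2 - 3136) = 2700/(-3134) = 2700*(-1/3134) = -1350/1567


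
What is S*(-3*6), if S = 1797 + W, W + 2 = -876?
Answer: -16542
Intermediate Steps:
W = -878 (W = -2 - 876 = -878)
S = 919 (S = 1797 - 878 = 919)
S*(-3*6) = 919*(-3*6) = 919*(-18) = -16542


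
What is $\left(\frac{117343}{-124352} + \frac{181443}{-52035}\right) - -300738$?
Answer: $\frac{648647857207073}{2156885440} \approx 3.0073 \cdot 10^{5}$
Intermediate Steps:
$\left(\frac{117343}{-124352} + \frac{181443}{-52035}\right) - -300738 = \left(117343 \left(- \frac{1}{124352}\right) + 181443 \left(- \frac{1}{52035}\right)\right) + 300738 = \left(- \frac{117343}{124352} - \frac{60481}{17345}\right) + 300738 = - \frac{9556247647}{2156885440} + 300738 = \frac{648647857207073}{2156885440}$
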